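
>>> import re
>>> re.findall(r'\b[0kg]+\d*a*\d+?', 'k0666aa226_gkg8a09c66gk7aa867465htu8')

Pattern: a word boundary (`\b`, zero-width); then one or more of one of [0kg]; then zero or more of a digit, then zero or more of the literal 'a', then one or more of a digit (lazy).
No capturing groups, so `findall` returns the 1 full match string.

['k0666aa2']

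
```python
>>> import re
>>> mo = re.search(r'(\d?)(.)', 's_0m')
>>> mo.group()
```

This matches optionally a digit (captured); then any character (captured).
`re.search` scans for the first position where the pattern succeeds.
The match spans [0:1] → 's'.
Captured: group 1 = '', group 2 = 's'.

's'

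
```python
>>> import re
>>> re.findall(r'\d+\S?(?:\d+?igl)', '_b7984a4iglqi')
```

The pattern matches one or more of a digit, then optionally a non-whitespace character; then one or more of a digit (lazy), then the literal 'igl' (non-capturing group).
Since nothing is captured, `findall` lists the 1 matched substring directly.

['7984a4igl']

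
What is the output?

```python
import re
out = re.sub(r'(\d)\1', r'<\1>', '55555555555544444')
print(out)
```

<5><5><5><5><5><5><4><4>4

`\1` is not a pattern — it's the concrete string captured by group 1, re-applied verbatim.
The replacement refers to a captured group, so each match is rewritten using its own captured text.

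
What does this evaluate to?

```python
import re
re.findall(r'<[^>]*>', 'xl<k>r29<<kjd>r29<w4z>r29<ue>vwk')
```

Walking the string: at [2:5] → '<k>'; at [8:14] → '<<kjd>'; at [17:22] → '<w4z>'; at [25:29] → '<ue>'.
`findall` yields the raw match text (4 of them) because the pattern has no groups.

['<k>', '<<kjd>', '<w4z>', '<ue>']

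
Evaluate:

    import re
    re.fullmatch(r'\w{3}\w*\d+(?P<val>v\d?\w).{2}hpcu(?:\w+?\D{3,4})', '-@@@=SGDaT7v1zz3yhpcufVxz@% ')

None

Pattern: exactly 3 of a word character, then zero or more of a word character, then one or more of a digit; then a literal 'v', then optionally a digit, then a word character (captured as 'val'); then exactly 2 of any character, then the literal 'hp', then the literal 'cu'; then one or more of a word character (lazy), then 3 to 4 of a non-digit (non-capturing group).
For `fullmatch`, every character of the input must be accounted for by the pattern.
Here the pattern can't cover the whole string, so the call returns None.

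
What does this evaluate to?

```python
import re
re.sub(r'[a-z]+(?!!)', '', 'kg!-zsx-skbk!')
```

'g!--k!'

The negative lookaround is zero-width — it rules out positions where the adjacent text would match, without consuming anything.
Each match is replaced by ''.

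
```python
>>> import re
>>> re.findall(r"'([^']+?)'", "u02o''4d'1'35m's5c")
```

Scanning left to right: at [5:9] match "'4d'", group 1 = '4d'; at [10:15] match "'35m'", group 1 = '35m'.
Because there's exactly one group, `findall` drops the full match and keeps group 1 from each hit.

['4d', '35m']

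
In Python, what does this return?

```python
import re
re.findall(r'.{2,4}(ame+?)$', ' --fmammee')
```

[]

One capturing group, so `findall` returns just the captured substring from each match — 0 in all.
Nothing in the string satisfies the pattern, so the list is empty.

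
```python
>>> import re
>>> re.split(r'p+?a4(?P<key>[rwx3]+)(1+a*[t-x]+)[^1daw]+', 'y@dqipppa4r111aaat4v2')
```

The pattern matches one or more of a literal 'p' (lazy), then the literal 'a4'; then one or more of one of [rwx3] (captured as 'key'); then one or more of the literal '1', then zero or more of a literal 'a', then one or more of a character in [t-x] (captured); then one or more of any character except [1daw].
Matches to split on: at [5:21] → 'pppa4r111aaat4v2'.
`re.split` interleaves the captured-group text with the surrounding fragments.

['y@dqi', 'r', '111aaat', '']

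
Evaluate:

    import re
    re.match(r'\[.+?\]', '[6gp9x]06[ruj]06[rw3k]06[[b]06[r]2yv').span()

(0, 7)

With `match`, the pattern is implicitly anchored at the beginning.
The match spans [0:7] → '[6gp9x]'.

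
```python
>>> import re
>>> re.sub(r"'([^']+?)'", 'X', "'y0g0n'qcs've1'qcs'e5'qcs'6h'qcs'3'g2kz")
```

'XqcsXqcsXqcsXqcsXg2kz'

Each match is replaced by 'X'.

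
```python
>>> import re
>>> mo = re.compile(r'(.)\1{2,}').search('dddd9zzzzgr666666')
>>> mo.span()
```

(0, 4)

`\1` is not a pattern — it's the concrete string captured by group 1, re-applied verbatim.
The match spans [0:4] → 'dddd'.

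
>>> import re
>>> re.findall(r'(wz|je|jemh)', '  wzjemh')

The regex engine tests alternatives in the order written; an earlier branch that matches wins even if a later one would match more.
Walking the string: at [2:4] match 'wz', group 1 = 'wz'; at [4:6] match 'je', group 1 = 'je'.
`findall` collects group 1 from each match (2 total).

['wz', 'je']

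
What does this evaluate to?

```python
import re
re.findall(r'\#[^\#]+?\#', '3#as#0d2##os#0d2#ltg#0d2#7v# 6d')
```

['#as#', '#os#', '#ltg#', '#7v#']

No capturing groups, so `findall` returns the 4 full match strings.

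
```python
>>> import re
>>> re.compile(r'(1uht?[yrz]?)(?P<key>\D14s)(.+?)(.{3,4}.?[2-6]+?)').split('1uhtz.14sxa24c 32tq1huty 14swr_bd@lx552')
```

['', '1uhtz', '.14s', 'x', 'a24c 3', '2tq1huty 14swr_bd@lx552']

The `?` after the quantifier makes it lazy — it takes as little as possible before letting the rest of the pattern try.
With a capturing group present, the delimiter's captured portion is kept in the result list.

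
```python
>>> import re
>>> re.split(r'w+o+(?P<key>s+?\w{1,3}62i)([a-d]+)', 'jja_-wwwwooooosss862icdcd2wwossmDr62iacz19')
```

Pattern: one or more of a literal 'w', then one or more of the literal 'o'; then one or more of a literal 's' (lazy), then 1 to 3 of a word character, then the literal '62i' (captured as 'key'); then one or more of a character in [a-d] (captured).
Because the pattern has a capturing group, `split` also inserts each captured text between the pieces.

['jja_-', 'sss862i', 'cdcd', '2', 'ssmDr62i', 'ac', 'z19']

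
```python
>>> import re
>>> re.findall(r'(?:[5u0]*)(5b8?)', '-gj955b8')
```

['5b8']

This matches zero or more of one of [5u0] (non-capturing group); then the literal '5b', then optionally a literal '8' (captured).
`findall` collects group 1 from the one match (1 total).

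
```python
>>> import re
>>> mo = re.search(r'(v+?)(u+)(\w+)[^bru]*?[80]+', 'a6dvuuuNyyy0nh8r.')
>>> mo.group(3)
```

'Nyyy0nh'

The pattern matches one or more of a literal 'v' (lazy) (captured); then one or more of a literal 'u' (captured); then one or more of a word character (captured); then zero or more of any character except [bru] (lazy); then one or more of one of [80].
`search` walks the string left to right and returns the first match it finds.
The match spans [3:15] → 'vuuuNyyy0nh8'.
Captured: group 1 = 'v', group 2 = 'uuu', group 3 = 'Nyyy0nh'.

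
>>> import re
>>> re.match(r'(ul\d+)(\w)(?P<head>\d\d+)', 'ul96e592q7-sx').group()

Pattern: the literal 'ul', then one or more of a digit (captured); then a word character (captured); then a digit, then one or more of a digit (captured as 'head').
`re.match` only tries the pattern at the start of the string.
The match spans [0:8] → 'ul96e592'.
Captured: group 1 = 'ul96', group 2 = 'e', group 3 = '592'.

'ul96e592'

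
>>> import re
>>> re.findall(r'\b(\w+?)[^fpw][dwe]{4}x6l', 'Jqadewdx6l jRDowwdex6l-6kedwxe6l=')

['Jq', 'jRD']

The pattern matches a word boundary (`\b`, zero-width); then one or more of a word character (lazy) (captured); then any character except [fpw]; then exactly 4 of one of [dwe], then the literal 'x6l'.
Matches: at [0:10] match 'Jqadewdx6l', group 1 = 'Jq'; at [11:22] match 'jRDowwdex6l', group 1 = 'jRD'.
`findall` collects group 1 from each match (2 total).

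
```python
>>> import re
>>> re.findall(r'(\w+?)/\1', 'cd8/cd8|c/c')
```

After group 1 captures some text, `\1` only succeeds where that same text appears again.
With a single group, `findall` returns only what that group captured — 2 items.

['cd8', 'c']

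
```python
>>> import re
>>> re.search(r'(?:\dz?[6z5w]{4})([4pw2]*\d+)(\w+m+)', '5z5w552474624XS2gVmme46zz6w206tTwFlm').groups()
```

This matches a digit, then optionally the literal 'z', then exactly 4 of one of [6z5w] (non-capturing group); then zero or more of one of [4pw2], then one or more of a digit (captured); then one or more of a word character, then one or more of a literal 'm' (captured).
`re.search` tries every starting position until one works.
The match spans [0:36] → '5z5w552474624XS2gVmme46zz6w206tTwFlm'.
Captured: group 1 = '2474624', group 2 = 'XS2gVmme46zz6w206tTwFlm'.

('2474624', 'XS2gVmme46zz6w206tTwFlm')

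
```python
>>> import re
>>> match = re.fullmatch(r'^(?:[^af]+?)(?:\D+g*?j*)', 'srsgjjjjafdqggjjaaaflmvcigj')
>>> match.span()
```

This matches anchored at the start of the string; then one or more of any character except [af] (lazy) (non-capturing group); then one or more of a non-digit, then zero or more of a literal 'g' (lazy), then zero or more of the literal 'j' (non-capturing group).
`fullmatch` succeeds only if the pattern covers the string from start to end.
The match spans [0:27] → 'srsgjjjjafdqggjjaaaflmvcigj'.

(0, 27)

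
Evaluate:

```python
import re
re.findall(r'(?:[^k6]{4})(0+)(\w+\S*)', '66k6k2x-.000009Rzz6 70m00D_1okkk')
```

[('00000', '9Rzz6'), ('00', 'D_1okkk')]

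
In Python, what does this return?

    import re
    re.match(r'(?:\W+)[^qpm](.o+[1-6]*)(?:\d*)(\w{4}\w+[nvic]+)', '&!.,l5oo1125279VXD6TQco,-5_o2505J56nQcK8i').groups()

('5oo11252', 'VXD6TQc')

The match spans [0:22] → '&!.,l5oo1125279VXD6TQc'.
Captured: group 1 = '5oo11252', group 2 = 'VXD6TQc'.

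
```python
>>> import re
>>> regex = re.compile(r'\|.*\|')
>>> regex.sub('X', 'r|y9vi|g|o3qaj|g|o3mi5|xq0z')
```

'rXxq0z'

Matches: at [1:23] → '|y9vi|g|o3qaj|g|o3mi5|'.
Every occurrence is swapped for 'X'.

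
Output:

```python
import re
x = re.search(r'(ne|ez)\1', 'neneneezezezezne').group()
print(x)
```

nene

The backreference `\1` re-matches whatever the first group consumed, character for character.
Unlike `match`, `search` isn't anchored — it looks for the pattern anywhere in the string.
The match spans [0:4] → 'nene'.
Captured: group 1 = 'ne'.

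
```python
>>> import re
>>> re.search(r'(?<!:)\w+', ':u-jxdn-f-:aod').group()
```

`(?!…)`/`(?<!…)` only lets a position through if the neighbouring text does NOT match; no characters are consumed.
`search` walks the string left to right and returns the first match it finds.
The match spans [3:7] → 'jxdn'.

'jxdn'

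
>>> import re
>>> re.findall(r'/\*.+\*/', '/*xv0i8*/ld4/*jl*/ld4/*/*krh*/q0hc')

['/*xv0i8*/ld4/*jl*/ld4/*/*krh*/']

Matches: at [0:30] → '/*xv0i8*/ld4/*jl*/ld4/*/*krh*/'.
With no groups in the pattern, `findall` gives back each whole match — 1 here.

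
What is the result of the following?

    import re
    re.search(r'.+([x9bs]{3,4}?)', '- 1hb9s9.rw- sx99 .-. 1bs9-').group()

'- 1hb9s9.rw- sx99 .-. 1bs9'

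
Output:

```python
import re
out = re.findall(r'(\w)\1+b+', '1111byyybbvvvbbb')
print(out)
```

`\1` has to match the exact text group 1 already captured.
One capturing group, so `findall` returns just the captured substring from each match — 3 in all.

['1', 'y', 'v']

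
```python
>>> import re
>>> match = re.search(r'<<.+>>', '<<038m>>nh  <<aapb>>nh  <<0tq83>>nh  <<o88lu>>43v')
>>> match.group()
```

'<<038m>>nh  <<aapb>>nh  <<0tq83>>nh  <<o88lu>>'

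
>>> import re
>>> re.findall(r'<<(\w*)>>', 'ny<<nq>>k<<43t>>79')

['nq', '43t']

Matches: at [2:8] match '<<nq>>', group 1 = 'nq'; at [9:16] match '<<43t>>', group 1 = '43t'.
One capturing group, so `findall` returns just the captured substring from each match — 2 in all.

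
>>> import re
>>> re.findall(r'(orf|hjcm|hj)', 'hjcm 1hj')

Branches in `(...|...)` are attempted left-to-right; the first branch that allows the whole pattern to succeed is taken.
Walking the string: at [0:4] match 'hjcm', group 1 = 'hjcm'; at [6:8] match 'hj', group 1 = 'hj'.
One capturing group, so `findall` returns just the captured substring from each match — 2 in all.

['hjcm', 'hj']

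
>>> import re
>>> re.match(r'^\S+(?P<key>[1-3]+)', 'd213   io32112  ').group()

'd213'

This matches anchored at the start of the string; then one or more of a non-whitespace character; then one or more of a character in [1-3] (captured as 'key').
`match` is anchored at position 0; if the pattern doesn't fit there, it returns None.
The match spans [0:4] → 'd213'.
Captured: group 1 = '3'.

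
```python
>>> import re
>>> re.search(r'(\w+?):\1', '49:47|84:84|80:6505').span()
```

A backreference is literal: `\1` must see the identical characters the first group matched.
The match spans [6:11] → '84:84'.

(6, 11)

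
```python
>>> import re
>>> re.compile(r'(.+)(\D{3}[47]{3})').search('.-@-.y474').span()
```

(0, 9)

Pattern: one or more of any character (captured); then exactly 3 of a non-digit, then exactly 3 of one of [47] (captured).
`re.search` scans for the first position where the pattern succeeds.
The match spans [0:9] → '.-@-.y474'.
Captured: group 1 = '.-@', group 2 = '-.y474'.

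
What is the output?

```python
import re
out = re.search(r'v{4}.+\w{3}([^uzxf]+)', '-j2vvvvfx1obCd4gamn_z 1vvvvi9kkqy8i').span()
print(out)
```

The match spans [3:35] → 'vvvvfx1obCd4gamn_z 1vvvvi9kkqy8i'.

(3, 35)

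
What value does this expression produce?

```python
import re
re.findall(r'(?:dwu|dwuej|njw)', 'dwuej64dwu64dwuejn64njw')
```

['dwu', 'dwu', 'dwu', 'njw']

Alternation isn't longest-match — the leftmost alternative that fits at this position is chosen.
Matches: at [0:3] → 'dwu'; at [7:10] → 'dwu'; at [12:15] → 'dwu'; at [20:23] → 'njw'.
No capturing groups, so `findall` returns the 4 full match strings.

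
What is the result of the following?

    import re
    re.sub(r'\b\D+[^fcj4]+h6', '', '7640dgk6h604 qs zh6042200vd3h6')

'7640dgk6h604042200vd3h6'

Pattern: a word boundary (`\b`, zero-width); then one or more of a non-digit; then one or more of any character except [fcj4], then the literal 'h6'.
Matches: at [12:19] → ' qs zh6'.
Every occurrence is swapped for ''.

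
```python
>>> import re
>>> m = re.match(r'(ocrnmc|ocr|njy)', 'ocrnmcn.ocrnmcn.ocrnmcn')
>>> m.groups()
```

The regex engine tests alternatives in the order written; an earlier branch that matches wins even if a later one would match more.
With `match`, the pattern is implicitly anchored at the beginning.
The match spans [0:6] → 'ocrnmc'.
Captured: group 1 = 'ocrnmc'.

('ocrnmc',)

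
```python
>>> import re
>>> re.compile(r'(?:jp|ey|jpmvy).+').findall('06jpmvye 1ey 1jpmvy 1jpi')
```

['jpmvye 1ey 1jpmvy 1jpi']

No capturing groups, so `findall` returns the 1 full match string.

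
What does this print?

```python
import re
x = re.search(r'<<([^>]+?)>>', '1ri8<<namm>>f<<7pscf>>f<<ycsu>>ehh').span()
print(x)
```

(4, 12)

The match spans [4:12] → '<<namm>>'.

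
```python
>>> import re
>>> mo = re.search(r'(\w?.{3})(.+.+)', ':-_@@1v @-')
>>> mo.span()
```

The match spans [0:10] → ':-_@@1v @-'.

(0, 10)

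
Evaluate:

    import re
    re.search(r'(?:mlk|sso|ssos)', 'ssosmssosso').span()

(0, 3)

Alternation isn't longest-match — the leftmost alternative that fits at this position is chosen.
`search` walks the string left to right and returns the first match it finds.
The match spans [0:3] → 'sso'.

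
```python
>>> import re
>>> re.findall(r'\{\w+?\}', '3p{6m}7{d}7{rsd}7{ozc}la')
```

['{6m}', '{d}', '{rsd}', '{ozc}']

Scanning left to right: at [2:6] → '{6m}'; at [7:10] → '{d}'; at [11:16] → '{rsd}'; at [17:22] → '{ozc}'.
No capturing groups, so `findall` returns the 4 full match strings.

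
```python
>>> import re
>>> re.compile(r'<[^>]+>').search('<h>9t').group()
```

'<h>'

The match spans [0:3] → '<h>'.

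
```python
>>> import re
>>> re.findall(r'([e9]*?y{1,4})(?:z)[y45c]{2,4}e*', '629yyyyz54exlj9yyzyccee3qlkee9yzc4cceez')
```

`findall` collects group 1 from each match (3 total).

['9yyyy', '9yy', 'ee9y']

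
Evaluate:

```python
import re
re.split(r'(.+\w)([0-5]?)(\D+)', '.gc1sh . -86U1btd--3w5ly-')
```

This matches one or more of any character, then a word character (captured); then optionally a character in [0-5] (captured); then one or more of a non-digit (captured).
Matches to split on: at [0:25] → '.gc1sh . -86U1btd--3w5ly-'.
With a capturing group present, the delimiter's captured portion is kept in the result list.

['', '.gc1sh . -86U1btd--3w5ly', '', '-', '']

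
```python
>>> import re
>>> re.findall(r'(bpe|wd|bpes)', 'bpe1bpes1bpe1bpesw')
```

['bpe', 'bpe', 'bpe', 'bpe']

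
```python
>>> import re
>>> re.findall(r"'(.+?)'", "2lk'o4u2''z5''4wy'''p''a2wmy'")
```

Scanning left to right: at [3:9] match "'o4u2'", group 1 = 'o4u2'; at [9:13] match "'z5'", group 1 = 'z5'; at [13:18] match "'4wy'", group 1 = '4wy'; at [18:22] match "''p'", group 1 = "'p"; at [22:29] match "'a2wmy'", group 1 = 'a2wmy'.
Because there's exactly one group, `findall` drops the full match and keeps group 1 from each hit.

['o4u2', 'z5', '4wy', "'p", 'a2wmy']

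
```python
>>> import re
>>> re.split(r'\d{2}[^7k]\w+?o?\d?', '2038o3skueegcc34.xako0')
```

['', 'skueegcc', 'ako0']

This matches exactly 2 of a digit, then any character except [7k]; then one or more of a word character (lazy), then optionally the literal 'o', then optionally a digit.
Matches to split on: at [0:6] → '2038o3'; at [14:18] → '34.x'.
`split` removes every match and returns the 3 fragments in between.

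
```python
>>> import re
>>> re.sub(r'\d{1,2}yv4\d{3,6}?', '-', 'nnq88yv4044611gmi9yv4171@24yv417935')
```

A `+?`/`*?`/`{m,n}?` starts at its minimum and grows only as far as needed for what follows to match.
`sub` substitutes '-' at each match site.

'nnq-611gmi-@-35'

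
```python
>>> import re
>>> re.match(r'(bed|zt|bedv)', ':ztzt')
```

None

With `match`, the pattern is implicitly anchored at the beginning.
Here position 0 doesn't satisfy it, so the call returns None.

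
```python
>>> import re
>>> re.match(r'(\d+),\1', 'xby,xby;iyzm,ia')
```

None

`re.match` won't scan ahead — the pattern has to work from the very first character.
Here the pattern fails at index 0, so the call returns None.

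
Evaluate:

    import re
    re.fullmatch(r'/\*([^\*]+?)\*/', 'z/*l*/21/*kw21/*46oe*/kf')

None

`fullmatch` succeeds only if the pattern covers the string from start to end.
Here the string isn't matched end-to-end, so the call returns None.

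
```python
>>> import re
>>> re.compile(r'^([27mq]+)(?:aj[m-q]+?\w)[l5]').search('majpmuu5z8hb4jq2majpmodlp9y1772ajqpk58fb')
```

Pattern: anchored at the start of the string; then one or more of one of [27mq] (captured); then the literal 'aj', then one or more of a character in [m-q] (lazy), then a word character (non-capturing group); then one of [l5].
`search` walks the string left to right and returns the first match it finds.
Here the pattern never matches, so the call returns None.

None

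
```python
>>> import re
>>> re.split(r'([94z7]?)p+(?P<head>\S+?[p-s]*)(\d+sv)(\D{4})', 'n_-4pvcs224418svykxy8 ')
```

Pattern: optionally one of [94z7] (captured); then one or more of a literal 'p'; then one or more of a non-whitespace character (lazy), then zero or more of a character in [p-s] (captured as 'head'); then one or more of a digit, then the literal 'sv' (captured); then exactly 4 of a non-digit (captured).
The `?` after the quantifier makes it lazy — it takes as little as possible before letting the rest of the pattern try.
Matches to split on: at [3:20] → '4pvcs224418svykxy'.
`re.split` interleaves the captured-group text with the surrounding fragments.

['n_-', '4', 'vcs', '224418sv', 'ykxy', '8 ']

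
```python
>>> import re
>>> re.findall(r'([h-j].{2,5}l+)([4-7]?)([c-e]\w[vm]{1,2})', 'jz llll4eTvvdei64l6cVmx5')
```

3 groups means each result is a tuple of 3 captured strings — 2 here.

[('jz llll', '4', 'eTvv'), ('i64l', '6', 'cVm')]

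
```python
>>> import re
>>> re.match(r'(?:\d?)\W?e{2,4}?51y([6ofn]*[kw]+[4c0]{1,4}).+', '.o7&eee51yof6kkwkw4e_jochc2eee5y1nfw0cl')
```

Pattern: optionally a digit (non-capturing group); then optionally a non-word character, then 2 to 4 of the literal 'e' (lazy), then the literal '51y'; then zero or more of one of [6ofn], then one or more of one of [kw], then 1 to 4 of one of [4c0] (captured); then one or more of any character.
`re.match` won't scan ahead — the pattern has to work from the very first character.
Here the pattern fails at index 0, so the call returns None.

None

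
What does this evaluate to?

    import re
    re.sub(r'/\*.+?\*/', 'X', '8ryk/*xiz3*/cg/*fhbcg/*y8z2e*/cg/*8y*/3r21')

'8rykXcgXcgX3r21'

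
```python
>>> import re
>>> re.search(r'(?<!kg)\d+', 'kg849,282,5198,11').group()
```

`(?!…)`/`(?<!…)` only lets a position through if the neighbouring text does NOT match; no characters are consumed.
`re.search` tries every starting position until one works.
The match spans [3:5] → '49'.

'49'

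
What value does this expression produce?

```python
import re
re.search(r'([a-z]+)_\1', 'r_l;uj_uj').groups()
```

('uj',)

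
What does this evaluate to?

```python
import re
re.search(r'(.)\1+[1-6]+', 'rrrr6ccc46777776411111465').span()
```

(0, 5)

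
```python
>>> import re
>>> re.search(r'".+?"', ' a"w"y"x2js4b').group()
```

Unlike `match`, `search` isn't anchored — it looks for the pattern anywhere in the string.
The match spans [2:5] → '"w"'.

'"w"'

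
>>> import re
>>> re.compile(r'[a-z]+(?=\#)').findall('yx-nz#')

Because the assertion is zero-width, the text it checks is not consumed and won't appear in the result.
`findall` yields the raw match text (1 of them) because the pattern has no groups.

['nz']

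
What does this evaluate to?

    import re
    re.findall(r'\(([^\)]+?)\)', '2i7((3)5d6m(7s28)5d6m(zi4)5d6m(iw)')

`findall` collects group 1 from each match (4 total).

['(3', '7s28', 'zi4', 'iw']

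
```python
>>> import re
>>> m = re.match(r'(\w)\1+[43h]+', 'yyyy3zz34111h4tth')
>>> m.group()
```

'yyyy3'

`\1` has to match the exact text group 1 already captured.
`re.match` won't scan ahead — the pattern has to work from the very first character.
The match spans [0:5] → 'yyyy3'.
Captured: group 1 = 'y'.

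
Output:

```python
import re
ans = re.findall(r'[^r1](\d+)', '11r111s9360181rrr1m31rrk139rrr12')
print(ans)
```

['9360181', '31', '139']

This matches any character except [r1]; then one or more of a digit (captured).
Walking the string: at [6:14] match 's9360181', group 1 = '9360181'; at [18:21] match 'm31', group 1 = '31'; at [23:27] match 'k139', group 1 = '139'.
With a single group, `findall` returns only what that group captured — 3 items.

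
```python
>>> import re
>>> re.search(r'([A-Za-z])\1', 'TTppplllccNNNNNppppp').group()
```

A backreference is literal: `\1` must see the identical characters the first group matched.
`search` walks the string left to right and returns the first match it finds.
The match spans [0:2] → 'TT'.
Captured: group 1 = 'T'.

'TT'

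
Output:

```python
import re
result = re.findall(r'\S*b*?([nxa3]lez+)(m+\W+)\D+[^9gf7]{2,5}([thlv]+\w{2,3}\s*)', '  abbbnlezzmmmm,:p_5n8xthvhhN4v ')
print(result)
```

[('nlezz', 'mmmm,:', 'hvhhN4v ')]

Pattern: zero or more of a non-whitespace character, then zero or more of the literal 'b' (lazy); then one of [nxa3], then the literal 'le', then one or more of the literal 'z' (captured); then one or more of the literal 'm', then one or more of a non-word character (captured); then one or more of a non-digit, then 2 to 5 of any character except [9gf7]; then one or more of one of [thlv], then 2 to 3 of a word character, then zero or more of whitespace (captured).
Matches: at [2:32] match 'abbbnlezzmmmm,:p_5n8xthvhhN4v ', groups = ('nlezz', 'mmmm,:', 'hvhhN4v ').
3 groups means the one result is a tuple of 3 captured strings — 1 here.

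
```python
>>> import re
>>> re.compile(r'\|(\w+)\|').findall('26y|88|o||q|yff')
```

['88', 'q']

Walking the string: at [3:7] match '|88|', group 1 = '88'; at [9:12] match '|q|', group 1 = 'q'.
`findall` collects group 1 from each match (2 total).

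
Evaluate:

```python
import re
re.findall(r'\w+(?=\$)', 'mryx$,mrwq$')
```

The positive lookaround only admits positions where the adjacent text matches; those characters stay outside the span.
Walking the string: at [0:4] → 'mryx'; at [6:10] → 'mrwq'.
Since nothing is captured, `findall` lists the 2 matched substrings directly.

['mryx', 'mrwq']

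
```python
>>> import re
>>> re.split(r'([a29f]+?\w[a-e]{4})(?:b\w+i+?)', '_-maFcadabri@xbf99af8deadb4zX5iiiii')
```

['_-m', 'aFcada', '@xb', 'f99af8dead', '']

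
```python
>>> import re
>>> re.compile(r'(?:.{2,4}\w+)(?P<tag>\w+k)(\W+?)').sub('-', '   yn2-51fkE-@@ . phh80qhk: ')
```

'   yn2-51fkE-@- '

Lazy quantifiers expand one character at a time until the remainder of the pattern can match.
`sub` substitutes '-' at each match site.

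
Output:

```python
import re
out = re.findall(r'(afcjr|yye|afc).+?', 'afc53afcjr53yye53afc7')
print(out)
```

Alternation tries branches left to right and keeps the first one that lets the overall match succeed at that position.
Scanning left to right: at [0:4] match 'afc5', group 1 = 'afc'; at [5:11] match 'afcjr5', group 1 = 'afcjr'; at [12:16] match 'yye5', group 1 = 'yye'; at [17:21] match 'afc7', group 1 = 'afc'.
`findall` collects group 1 from each match (4 total).

['afc', 'afcjr', 'yye', 'afc']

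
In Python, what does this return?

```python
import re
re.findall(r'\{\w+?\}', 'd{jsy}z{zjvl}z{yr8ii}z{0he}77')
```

Walking the string: at [1:6] → '{jsy}'; at [7:13] → '{zjvl}'; at [14:21] → '{yr8ii}'; at [22:27] → '{0he}'.
With no groups in the pattern, `findall` gives back each whole match — 4 here.

['{jsy}', '{zjvl}', '{yr8ii}', '{0he}']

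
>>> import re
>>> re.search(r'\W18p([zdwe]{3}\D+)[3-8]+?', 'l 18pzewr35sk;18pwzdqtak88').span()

(1, 10)

Pattern: a non-word character, then the literal '18p'; then exactly 3 of one of [zdwe], then one or more of a non-digit (captured); then one or more of a character in [3-8] (lazy).
The match spans [1:10] → ' 18pzewr3'.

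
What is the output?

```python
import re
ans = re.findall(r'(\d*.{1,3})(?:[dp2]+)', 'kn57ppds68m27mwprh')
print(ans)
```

This matches zero or more of a digit, then 1 to 3 of any character (captured); then one or more of one of [dp2] (non-capturing group).
Scanning left to right: at [1:7] match 'n57ppd', group 1 = 'n57'; at [8:12] match '68m2', group 1 = '68m'; at [12:16] match '7mwp', group 1 = '7mw'.
One capturing group, so `findall` returns just the captured substring from each match — 3 in all.

['n57', '68m', '7mw']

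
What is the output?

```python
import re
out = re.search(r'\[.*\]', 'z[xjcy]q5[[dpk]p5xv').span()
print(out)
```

Unlike `match`, `search` isn't anchored — it looks for the pattern anywhere in the string.
The match spans [1:15] → '[xjcy]q5[[dpk]'.

(1, 15)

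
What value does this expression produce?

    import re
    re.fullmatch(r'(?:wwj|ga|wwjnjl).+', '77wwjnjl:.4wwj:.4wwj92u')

None

`re.fullmatch` requires the pattern to consume the entire string.
Here there's no way to consume every character, so the call returns None.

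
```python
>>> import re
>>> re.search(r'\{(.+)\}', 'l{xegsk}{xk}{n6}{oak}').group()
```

`re.search` tries every starting position until one works.
The match spans [1:21] → '{xegsk}{xk}{n6}{oak}'.
Captured: group 1 = 'xegsk}{xk}{n6}{oak'.

'{xegsk}{xk}{n6}{oak}'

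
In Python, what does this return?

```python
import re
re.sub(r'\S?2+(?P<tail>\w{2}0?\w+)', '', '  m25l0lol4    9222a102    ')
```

'          '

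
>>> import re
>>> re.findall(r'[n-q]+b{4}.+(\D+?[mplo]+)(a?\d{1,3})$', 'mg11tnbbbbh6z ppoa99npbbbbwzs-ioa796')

[('io', 'a796')]

The pattern matches one or more of a character in [n-q]; then exactly 4 of the literal 'b', then one or more of any character; then one or more of a non-digit (lazy), then one or more of one of [mplo] (captured); then optionally the literal 'a', then 1 to 3 of a digit (captured); then anchored at the end.
Matches: at [5:36] match 'nbbbbh6z ppoa99npbbbbwzs-ioa796', groups = ('io', 'a796').
With 2 capturing groups, `findall` returns a 2-tuple per match.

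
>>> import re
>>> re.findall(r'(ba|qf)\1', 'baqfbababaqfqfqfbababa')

A backreference is literal: `\1` must see the identical characters the first group matched.
Matches: at [4:8] match 'baba', group 1 = 'ba'; at [10:14] match 'qfqf', group 1 = 'qf'; at [16:20] match 'baba', group 1 = 'ba'.
One capturing group, so `findall` returns just the captured substring from each match — 3 in all.

['ba', 'qf', 'ba']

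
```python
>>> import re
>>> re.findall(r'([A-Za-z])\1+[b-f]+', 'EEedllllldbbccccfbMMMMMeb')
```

`\1` is not a pattern — it's the concrete string captured by group 1, re-applied verbatim.
With a single group, `findall` returns only what that group captured — 3 items.

['E', 'l', 'M']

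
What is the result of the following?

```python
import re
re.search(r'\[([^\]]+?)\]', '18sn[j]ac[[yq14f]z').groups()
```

('j',)

`re.search` tries every starting position until one works.
The match spans [4:7] → '[j]'.
Captured: group 1 = 'j'.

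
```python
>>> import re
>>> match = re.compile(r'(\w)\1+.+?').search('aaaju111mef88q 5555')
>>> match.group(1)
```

'a'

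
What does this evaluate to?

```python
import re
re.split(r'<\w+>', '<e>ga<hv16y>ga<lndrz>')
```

['', 'ga', 'ga', '']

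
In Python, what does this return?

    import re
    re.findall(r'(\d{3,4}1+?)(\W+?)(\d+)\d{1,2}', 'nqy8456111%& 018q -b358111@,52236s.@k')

Pattern: 3 to 4 of a digit, then one or more of the literal '1' (lazy) (captured); then one or more of a non-word character (lazy) (captured); then one or more of a digit (captured); then 1 to 2 of a digit.
Multiple groups make `findall` return tuples — one 3-tuple for each match.

[('8456111', '%& ', '01'), ('358111', '@,', '5223')]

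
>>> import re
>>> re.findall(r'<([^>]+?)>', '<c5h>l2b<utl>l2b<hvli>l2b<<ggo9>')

Matches: at [0:5] match '<c5h>', group 1 = 'c5h'; at [8:13] match '<utl>', group 1 = 'utl'; at [16:22] match '<hvli>', group 1 = 'hvli'; at [25:32] match '<<ggo9>', group 1 = '<ggo9'.
`findall` collects group 1 from each match (4 total).

['c5h', 'utl', 'hvli', '<ggo9']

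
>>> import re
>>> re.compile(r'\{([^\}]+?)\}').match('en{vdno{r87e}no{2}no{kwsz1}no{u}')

`match` is anchored at position 0; if the pattern doesn't fit there, it returns None.
Here position 0 doesn't satisfy it, so the call returns None.

None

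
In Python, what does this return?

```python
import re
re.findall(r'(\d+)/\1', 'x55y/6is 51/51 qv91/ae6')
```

['51']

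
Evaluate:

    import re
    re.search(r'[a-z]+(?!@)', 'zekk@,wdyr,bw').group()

`(?!…)`/`(?<!…)` only lets a position through if the neighbouring text does NOT match; no characters are consumed.
`search` walks the string left to right and returns the first match it finds.
The match spans [0:3] → 'zek'.

'zek'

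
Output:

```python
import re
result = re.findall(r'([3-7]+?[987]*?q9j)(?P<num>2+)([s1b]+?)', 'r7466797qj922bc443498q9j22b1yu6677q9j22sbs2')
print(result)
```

[('443498q9j', '22', 'b'), ('6677q9j', '22', 's')]

Lazy quantifiers expand one character at a time until the remainder of the pattern can match.
3 groups means each result is a tuple of 3 captured strings — 2 here.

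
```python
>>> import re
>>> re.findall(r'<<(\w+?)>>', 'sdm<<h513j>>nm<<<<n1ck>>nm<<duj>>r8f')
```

Walking the string: at [3:12] match '<<h513j>>', group 1 = 'h513j'; at [16:24] match '<<n1ck>>', group 1 = 'n1ck'; at [26:33] match '<<duj>>', group 1 = 'duj'.
Because there's exactly one group, `findall` drops the full match and keeps group 1 from each hit.

['h513j', 'n1ck', 'duj']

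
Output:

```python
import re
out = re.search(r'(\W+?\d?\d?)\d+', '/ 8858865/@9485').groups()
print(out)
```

This matches one or more of a non-word character (lazy), then optionally a digit, then optionally a digit (captured); then one or more of a digit.
`re.search` scans for the first position where the pattern succeeds.
The match spans [0:9] → '/ 8858865'.
Captured: group 1 = '/ 88'.

('/ 88',)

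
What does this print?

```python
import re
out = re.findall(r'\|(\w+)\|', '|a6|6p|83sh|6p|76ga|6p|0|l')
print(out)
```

['a6', '83sh', '76ga', '0']

With a single group, `findall` returns only what that group captured — 4 items.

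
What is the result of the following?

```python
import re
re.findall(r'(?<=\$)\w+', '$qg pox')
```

The positive lookaround only admits positions where the adjacent text matches; those characters stay outside the span.
Scanning left to right: at [1:3] → 'qg'.
With no groups in the pattern, `findall` gives back each whole match — 1 here.

['qg']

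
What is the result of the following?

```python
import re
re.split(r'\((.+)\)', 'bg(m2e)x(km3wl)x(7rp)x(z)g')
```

['bg', 'm2e)x(km3wl)x(7rp)x(z', 'g']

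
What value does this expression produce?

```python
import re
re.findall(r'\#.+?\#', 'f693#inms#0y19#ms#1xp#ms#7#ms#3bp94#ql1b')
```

A non-greedy quantifier consumes as few characters as it can — just enough that the remainder of the pattern still matches from where it stops; whatever follows it matches normally.
Scanning left to right: at [4:10] → '#inms#'; at [14:18] → '#ms#'; at [21:25] → '#ms#'; at [26:30] → '#ms#'.
`findall` yields the raw match text (4 of them) because the pattern has no groups.

['#inms#', '#ms#', '#ms#', '#ms#']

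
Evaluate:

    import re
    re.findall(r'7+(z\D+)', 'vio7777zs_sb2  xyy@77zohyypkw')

['zs_sb', 'zohyypkw']

This matches one or more of a literal '7'; then a literal 'z', then one or more of a non-digit (captured).
Matches: at [3:12] match '7777zs_sb', group 1 = 'zs_sb'; at [19:29] match '77zohyypkw', group 1 = 'zohyypkw'.
One capturing group, so `findall` returns just the captured substring from each match — 2 in all.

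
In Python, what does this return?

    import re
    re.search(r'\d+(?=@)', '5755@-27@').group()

The `(?=…)`/`(?<=…)` assertion just peeks at neighbouring text; it doesn't advance the match position.
The match spans [0:4] → '5755'.

'5755'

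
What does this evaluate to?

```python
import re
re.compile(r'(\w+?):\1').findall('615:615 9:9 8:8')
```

`\1` is not a pattern — it's the concrete string captured by group 1, re-applied verbatim.
Scanning left to right: at [0:7] match '615:615', group 1 = '615'; at [8:11] match '9:9', group 1 = '9'; at [12:15] match '8:8', group 1 = '8'.
`findall` collects group 1 from each match (3 total).

['615', '9', '8']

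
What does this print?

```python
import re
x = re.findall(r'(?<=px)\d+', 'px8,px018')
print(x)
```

['8', '018']

The lookaround is zero-width — it requires the adjacent text to match without consuming it, so the asserted text isn't part of the match.
Scanning left to right: at [2:3] → '8'; at [6:9] → '018'.
With no groups in the pattern, `findall` gives back each whole match — 2 here.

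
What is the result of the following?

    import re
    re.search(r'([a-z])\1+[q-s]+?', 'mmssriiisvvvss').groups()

('m',)

A backreference is literal: `\1` must see the identical characters the first group matched.
Unlike `match`, `search` isn't anchored — it looks for the pattern anywhere in the string.
The match spans [0:3] → 'mms'.
Captured: group 1 = 'm'.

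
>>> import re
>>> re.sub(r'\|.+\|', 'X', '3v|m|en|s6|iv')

`sub` substitutes 'X' at each match site.

'3vXiv'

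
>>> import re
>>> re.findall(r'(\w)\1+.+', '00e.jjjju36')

['0']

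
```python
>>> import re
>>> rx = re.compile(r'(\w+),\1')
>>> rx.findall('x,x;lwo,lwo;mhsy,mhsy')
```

After group 1 captures some text, `\1` only succeeds where that same text appears again.
Because there's exactly one group, `findall` drops the full match and keeps group 1 from each hit.

['x', 'lwo', 'mhsy']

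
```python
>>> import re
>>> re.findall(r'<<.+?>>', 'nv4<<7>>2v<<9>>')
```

['<<7>>', '<<9>>']

A `+?`/`*?`/`{m,n}?` starts at its minimum and grows only as far as needed for what follows to match.
Scanning left to right: at [3:8] → '<<7>>'; at [10:15] → '<<9>>'.
No capturing groups, so `findall` returns the 2 full match strings.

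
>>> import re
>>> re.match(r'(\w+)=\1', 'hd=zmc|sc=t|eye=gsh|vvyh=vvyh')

None

A backreference is literal: `\1` must see the identical characters the first group matched.
`re.match` only tries the pattern at the start of the string.
Here the string doesn't start with a match, so the call returns None.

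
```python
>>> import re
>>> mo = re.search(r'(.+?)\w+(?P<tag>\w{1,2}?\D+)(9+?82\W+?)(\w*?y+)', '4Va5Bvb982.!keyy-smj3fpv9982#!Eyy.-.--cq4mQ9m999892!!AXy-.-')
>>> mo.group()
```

With the lazy modifier that quantifier settles for the fewest repetitions that let the rest of the pattern succeed (the atoms after it are unaffected and can still be greedy).
The match spans [0:16] → '4Va5Bvb982.!keyy'.

'4Va5Bvb982.!keyy'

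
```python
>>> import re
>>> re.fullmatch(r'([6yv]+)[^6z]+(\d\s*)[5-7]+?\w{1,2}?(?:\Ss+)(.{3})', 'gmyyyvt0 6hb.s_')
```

None

Pattern: one or more of one of [6yv] (captured); then one or more of any character except [6z]; then a digit, then zero or more of whitespace (captured); then one or more of a character in [5-7] (lazy), then 1 to 2 of a word character (lazy); then a non-whitespace character, then one or more of the literal 's' (non-capturing group); then exactly 3 of any character (captured).
`re.fullmatch` is like wrapping the pattern in `^…$` (in single-line mode).
Here the string isn't matched end-to-end, so the call returns None.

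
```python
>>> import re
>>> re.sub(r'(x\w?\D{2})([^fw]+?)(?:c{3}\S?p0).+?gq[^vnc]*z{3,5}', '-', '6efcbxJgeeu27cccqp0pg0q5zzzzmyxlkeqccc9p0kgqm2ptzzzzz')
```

`sub` substitutes '-' at each match site.

'6efcb-'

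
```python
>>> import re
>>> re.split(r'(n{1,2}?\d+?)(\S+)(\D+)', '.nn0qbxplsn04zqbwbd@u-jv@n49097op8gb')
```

['.', 'nn0', 'qbxplsn04zqbwbd@u-jv@n49097op8g', 'b', '']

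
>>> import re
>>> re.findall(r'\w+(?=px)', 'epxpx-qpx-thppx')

['epx', 'q', 'thp']

The `(?=…)`/`(?<=…)` assertion just peeks at neighbouring text; it doesn't advance the match position.
Scanning left to right: at [0:3] → 'epx'; at [6:7] → 'q'; at [10:13] → 'thp'.
No capturing groups, so `findall` returns the 3 full match strings.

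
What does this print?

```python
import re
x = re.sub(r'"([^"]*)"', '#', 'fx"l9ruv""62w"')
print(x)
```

fx##

`sub` substitutes '#' at each match site.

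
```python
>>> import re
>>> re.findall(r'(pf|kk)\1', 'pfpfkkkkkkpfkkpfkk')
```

['pf', 'kk']

`\1` is not a pattern — it's the concrete string captured by group 1, re-applied verbatim.
Walking the string: at [0:4] match 'pfpf', group 1 = 'pf'; at [4:8] match 'kkkk', group 1 = 'kk'.
With a single group, `findall` returns only what that group captured — 2 items.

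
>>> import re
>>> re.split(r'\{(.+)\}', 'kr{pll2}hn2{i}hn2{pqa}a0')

['kr', 'pll2}hn2{i}hn2{pqa', 'a0']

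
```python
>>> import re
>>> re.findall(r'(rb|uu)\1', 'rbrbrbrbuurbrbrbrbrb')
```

['rb', 'rb', 'rb', 'rb']

A backreference is literal: `\1` must see the identical characters the first group matched.
`findall` collects group 1 from each match (4 total).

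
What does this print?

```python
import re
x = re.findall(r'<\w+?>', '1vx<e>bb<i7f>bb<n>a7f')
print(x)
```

Since nothing is captured, `findall` lists the 3 matched substrings directly.

['<e>', '<i7f>', '<n>']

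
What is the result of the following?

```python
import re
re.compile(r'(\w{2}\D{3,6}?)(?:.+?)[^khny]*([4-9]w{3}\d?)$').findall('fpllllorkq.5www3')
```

[('fplll', '5www3')]

Pattern: exactly 2 of a word character, then 3 to 6 of a non-digit (lazy) (captured); then one or more of any character (lazy) (non-capturing group); then zero or more of any character except [khny]; then a character in [4-9], then exactly 3 of the literal 'w', then optionally a digit (captured); then anchored at the end.
Lazy quantifiers expand one character at a time until the remainder of the pattern can match.
Matches: at [0:16] match 'fpllllorkq.5www3', groups = ('fplll', '5www3').
Multiple groups make `findall` return tuples — one 2-tuple for the one match.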